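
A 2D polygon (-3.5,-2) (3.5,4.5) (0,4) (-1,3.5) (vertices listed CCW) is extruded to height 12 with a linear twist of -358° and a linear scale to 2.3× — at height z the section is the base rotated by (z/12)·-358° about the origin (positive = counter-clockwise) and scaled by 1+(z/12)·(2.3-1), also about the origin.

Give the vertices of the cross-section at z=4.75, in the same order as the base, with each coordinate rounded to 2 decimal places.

Cross-section at z=4.75: (2.28,5.66) (0.06,-8.63) (3.75,-4.75) (4.47,-3.22)

t = z/height = 4.75/12 = 0.395833
s = 1 + (scale-1)·z/height = 1 + (2.3-1)·4.75/12 = 1.514583
θ = twist·z/height = -358°·4.75/12 = -141.7083° = -2.473277 rad
cos θ = -0.784867, sin θ = -0.619665 (intermediates below are computed at full precision and shown rounded to 5 d.p.)
v1: (-3.5,-2) → rotate → (1.50770,3.73856) → ×s → (2.28354,5.66236) → (2.28,5.66)
v2: (3.5,4.5) → rotate → (0.04146,-5.70073) → ×s → (0.06279,-8.63423) → (0.06,-8.63)
v3: (0,4) → rotate → (2.47866,-3.13947) → ×s → (3.75414,-4.75498) → (3.75,-4.75)
v4: (-1,3.5) → rotate → (2.95369,-2.12737) → ×s → (4.47362,-3.22208) → (4.47,-3.22)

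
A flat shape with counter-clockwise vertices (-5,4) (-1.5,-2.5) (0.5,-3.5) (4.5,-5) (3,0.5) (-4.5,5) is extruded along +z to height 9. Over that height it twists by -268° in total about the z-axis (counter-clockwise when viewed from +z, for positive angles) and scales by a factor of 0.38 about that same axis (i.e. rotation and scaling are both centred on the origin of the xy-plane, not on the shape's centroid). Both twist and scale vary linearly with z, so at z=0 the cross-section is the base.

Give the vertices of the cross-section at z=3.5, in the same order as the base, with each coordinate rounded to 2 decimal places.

Cross-section at z=3.5: (3.87,2.93) (-1.56,1.57) (-2.67,0.28) (-4.52,-2.38) (-0.19,-2.30) (4.52,2.38)

t = z/height = 3.5/9 = 0.388889
s = 1 + (scale-1)·z/height = 1 + (0.38-1)·3.5/9 = 0.758889
θ = twist·z/height = -268°·3.5/9 = -104.2222° = -1.819021 rad
cos θ = -0.245683, sin θ = -0.969350 (intermediates below are computed at full precision and shown rounded to 5 d.p.)
v1: (-5,4) → rotate → (5.10582,3.86402) → ×s → (3.87475,2.93236) → (3.87,2.93)
v2: (-1.5,-2.5) → rotate → (-2.05485,2.06823) → ×s → (-1.55940,1.56956) → (-1.56,1.57)
v3: (0.5,-3.5) → rotate → (-3.51557,0.37522) → ×s → (-2.66792,0.28475) → (-2.67,0.28)
v4: (4.5,-5) → rotate → (-5.95233,-3.13366) → ×s → (-4.51715,-2.37810) → (-4.52,-2.38)
v5: (3,0.5) → rotate → (-0.25238,-3.03089) → ×s → (-0.19152,-2.30011) → (-0.19,-2.30)
v6: (-4.5,5) → rotate → (5.95233,3.13366) → ×s → (4.51715,2.37810) → (4.52,2.38)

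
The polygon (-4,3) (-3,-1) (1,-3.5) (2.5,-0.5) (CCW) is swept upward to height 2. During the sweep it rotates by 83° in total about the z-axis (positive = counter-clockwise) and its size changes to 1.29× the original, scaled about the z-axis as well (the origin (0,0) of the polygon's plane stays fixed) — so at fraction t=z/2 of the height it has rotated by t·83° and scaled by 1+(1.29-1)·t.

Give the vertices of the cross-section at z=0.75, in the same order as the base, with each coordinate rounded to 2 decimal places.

t = z/height = 0.75/2 = 0.375
s = 1 + (scale-1)·z/height = 1 + (1.29-1)·0.75/2 = 1.108750
θ = twist·z/height = 83°·0.75/2 = 31.1250° = 0.543234 rad
cos θ = 0.856042, sin θ = 0.516907 (intermediates below are computed at full precision and shown rounded to 5 d.p.)
v1: (-4,3) → rotate → (-4.97489,0.50050) → ×s → (-5.51591,0.55493) → (-5.52,0.55)
v2: (-3,-1) → rotate → (-2.05122,-2.40676) → ×s → (-2.27429,-2.66850) → (-2.27,-2.67)
v3: (1,-3.5) → rotate → (2.66522,-2.47924) → ×s → (2.95506,-2.74886) → (2.96,-2.75)
v4: (2.5,-0.5) → rotate → (2.39856,0.86425) → ×s → (2.65940,0.95823) → (2.66,0.96)

Cross-section at z=0.75: (-5.52,0.55) (-2.27,-2.67) (2.96,-2.75) (2.66,0.96)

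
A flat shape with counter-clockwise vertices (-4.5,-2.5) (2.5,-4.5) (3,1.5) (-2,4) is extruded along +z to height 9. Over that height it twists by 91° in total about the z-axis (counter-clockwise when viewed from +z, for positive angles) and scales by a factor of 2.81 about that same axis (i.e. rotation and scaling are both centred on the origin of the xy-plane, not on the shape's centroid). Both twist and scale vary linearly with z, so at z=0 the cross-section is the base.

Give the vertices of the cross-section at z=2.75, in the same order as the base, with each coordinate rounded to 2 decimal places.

Cross-section at z=2.75: (-4.37,-6.69) (6.69,-4.37) (3.03,4.23) (-5.65,4.05)

t = z/height = 2.75/9 = 0.305556
s = 1 + (scale-1)·z/height = 1 + (2.81-1)·2.75/9 = 1.553056
θ = twist·z/height = 91°·2.75/9 = 27.8056° = 0.485298 rad
cos θ = 0.884536, sin θ = 0.466472 (intermediates below are computed at full precision and shown rounded to 5 d.p.)
v1: (-4.5,-2.5) → rotate → (-2.81423,-4.31047) → ×s → (-4.37066,-6.69439) → (-4.37,-6.69)
v2: (2.5,-4.5) → rotate → (4.31047,-2.81423) → ×s → (6.69439,-4.37066) → (6.69,-4.37)
v3: (3,1.5) → rotate → (1.95390,2.72622) → ×s → (3.03451,4.23397) → (3.03,4.23)
v4: (-2,4) → rotate → (-3.63496,2.60520) → ×s → (-5.64530,4.04602) → (-5.65,4.05)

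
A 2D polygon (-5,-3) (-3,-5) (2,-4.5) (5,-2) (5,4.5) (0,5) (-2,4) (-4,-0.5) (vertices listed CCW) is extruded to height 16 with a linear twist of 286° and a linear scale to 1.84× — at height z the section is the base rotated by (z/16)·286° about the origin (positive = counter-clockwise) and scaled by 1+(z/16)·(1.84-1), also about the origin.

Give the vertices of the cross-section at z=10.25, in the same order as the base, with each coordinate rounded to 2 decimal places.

t = z/height = 10.25/16 = 0.640625
s = 1 + (scale-1)·z/height = 1 + (1.84-1)·10.25/16 = 1.538125
θ = twist·z/height = 286°·10.25/16 = 183.2188° = 3.197770 rad
cos θ = -0.998422, sin θ = -0.056148 (intermediates below are computed at full precision and shown rounded to 5 d.p.)
v1: (-5,-3) → rotate → (4.82367,3.27601) → ×s → (7.41940,5.03891) → (7.42,5.04)
v2: (-3,-5) → rotate → (2.71453,5.16056) → ×s → (4.17528,7.93758) → (4.18,7.94)
v3: (2,-4.5) → rotate → (-2.24951,4.38060) → ×s → (-3.46003,6.73792) → (-3.46,6.74)
v4: (5,-2) → rotate → (-5.10441,1.71610) → ×s → (-7.85122,2.63958) → (-7.85,2.64)
v5: (5,4.5) → rotate → (-4.73945,-4.77364) → ×s → (-7.28986,-7.34246) → (-7.29,-7.34)
v6: (0,5) → rotate → (0.28074,-4.99211) → ×s → (0.43182,-7.67849) → (0.43,-7.68)
v7: (-2,4) → rotate → (2.22144,-3.88139) → ×s → (3.41685,-5.97007) → (3.42,-5.97)
v8: (-4,-0.5) → rotate → (3.96562,0.72380) → ×s → (6.09961,1.11330) → (6.10,1.11)

Cross-section at z=10.25: (7.42,5.04) (4.18,7.94) (-3.46,6.74) (-7.85,2.64) (-7.29,-7.34) (0.43,-7.68) (3.42,-5.97) (6.10,1.11)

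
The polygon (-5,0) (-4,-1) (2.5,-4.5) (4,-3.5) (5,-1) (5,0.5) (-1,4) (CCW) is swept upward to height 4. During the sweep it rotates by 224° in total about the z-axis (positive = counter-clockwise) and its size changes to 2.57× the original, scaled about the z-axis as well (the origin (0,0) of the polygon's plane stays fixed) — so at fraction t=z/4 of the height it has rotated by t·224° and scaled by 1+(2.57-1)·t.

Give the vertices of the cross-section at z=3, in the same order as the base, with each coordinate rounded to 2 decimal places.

t = z/height = 3/4 = 0.75
s = 1 + (scale-1)·z/height = 1 + (2.57-1)·3/4 = 2.177500
θ = twist·z/height = 224°·3/4 = 168.0000° = 2.932153 rad
cos θ = -0.978148, sin θ = 0.207912 (intermediates below are computed at full precision and shown rounded to 5 d.p.)
v1: (-5,0) → rotate → (4.89074,-1.03956) → ×s → (10.64958,-2.26364) → (10.65,-2.26)
v2: (-4,-1) → rotate → (4.12050,0.14650) → ×s → (8.97239,0.31901) → (8.97,0.32)
v3: (2.5,-4.5) → rotate → (-1.50977,4.92144) → ×s → (-3.28752,10.71644) → (-3.29,10.72)
v4: (4,-3.5) → rotate → (-3.18490,4.25516) → ×s → (-6.93512,9.26562) → (-6.94,9.27)
v5: (5,-1) → rotate → (-4.68283,2.01771) → ×s → (-10.19685,4.39355) → (-10.20,4.39)
v6: (5,0.5) → rotate → (-4.99469,0.55048) → ×s → (-10.87595,1.19868) → (-10.88,1.20)
v7: (-1,4) → rotate → (0.14650,-4.12050) → ×s → (0.31901,-8.97239) → (0.32,-8.97)

Cross-section at z=3: (10.65,-2.26) (8.97,0.32) (-3.29,10.72) (-6.94,9.27) (-10.20,4.39) (-10.88,1.20) (0.32,-8.97)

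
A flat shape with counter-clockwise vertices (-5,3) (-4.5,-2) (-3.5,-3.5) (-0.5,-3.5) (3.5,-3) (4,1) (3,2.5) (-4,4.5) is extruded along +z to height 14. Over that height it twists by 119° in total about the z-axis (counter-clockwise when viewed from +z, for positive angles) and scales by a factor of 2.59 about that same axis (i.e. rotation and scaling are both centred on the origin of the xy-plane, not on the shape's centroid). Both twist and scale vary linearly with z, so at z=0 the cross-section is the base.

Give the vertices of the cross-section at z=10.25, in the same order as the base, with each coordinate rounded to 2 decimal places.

Cross-section at z=10.25: (-7.03,-10.48) (3.83,-9.94) (7.18,-7.94) (7.51,-1.46) (6.86,7.24) (-1.73,8.75) (-5.08,6.76) (-10.16,-8.16)

t = z/height = 10.25/14 = 0.732143
s = 1 + (scale-1)·z/height = 1 + (2.59-1)·10.25/14 = 2.164107
θ = twist·z/height = 119°·10.25/14 = 87.1250° = 1.520618 rad
cos θ = 0.050157, sin θ = 0.998741 (intermediates below are computed at full precision and shown rounded to 5 d.p.)
v1: (-5,3) → rotate → (-3.24701,-4.84324) → ×s → (-7.02688,-10.48128) → (-7.03,-10.48)
v2: (-4.5,-2) → rotate → (1.77178,-4.59465) → ×s → (3.83431,-9.94332) → (3.83,-9.94)
v3: (-3.5,-3.5) → rotate → (3.32004,-3.67114) → ×s → (7.18493,-7.94475) → (7.18,-7.94)
v4: (-0.5,-3.5) → rotate → (3.47052,-0.67492) → ×s → (7.51057,-1.46060) → (7.51,-1.46)
v5: (3.5,-3) → rotate → (3.17177,3.34512) → ×s → (6.86406,7.23921) → (6.86,7.24)
v6: (4,1) → rotate → (-0.79811,4.04512) → ×s → (-1.72720,8.75408) → (-1.73,8.75)
v7: (3,2.5) → rotate → (-2.34638,3.12162) → ×s → (-5.07782,6.75551) → (-5.08,6.76)
v8: (-4,4.5) → rotate → (-4.69496,-3.76926) → ×s → (-10.16041,-8.15708) → (-10.16,-8.16)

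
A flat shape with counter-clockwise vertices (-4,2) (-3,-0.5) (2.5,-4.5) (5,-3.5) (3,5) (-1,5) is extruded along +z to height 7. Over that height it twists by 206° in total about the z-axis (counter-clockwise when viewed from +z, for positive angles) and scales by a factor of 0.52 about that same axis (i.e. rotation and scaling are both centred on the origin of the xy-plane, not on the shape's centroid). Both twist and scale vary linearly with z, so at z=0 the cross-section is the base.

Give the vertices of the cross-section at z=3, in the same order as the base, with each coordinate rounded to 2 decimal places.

t = z/height = 3/7 = 0.428571
s = 1 + (scale-1)·z/height = 1 + (0.52-1)·3/7 = 0.794286
θ = twist·z/height = 206°·3/7 = 88.2857° = 1.540876 rad
cos θ = 0.029915, sin θ = 0.999552 (intermediates below are computed at full precision and shown rounded to 5 d.p.)
v1: (-4,2) → rotate → (-2.11877,-3.93838) → ×s → (-1.68291,-3.12820) → (-1.68,-3.13)
v2: (-3,-0.5) → rotate → (0.41003,-3.01362) → ×s → (0.32568,-2.39367) → (0.33,-2.39)
v3: (2.5,-4.5) → rotate → (4.57277,2.36426) → ×s → (3.63209,1.87790) → (3.63,1.88)
v4: (5,-3.5) → rotate → (3.64801,4.89306) → ×s → (2.89756,3.88649) → (2.90,3.89)
v5: (3,5) → rotate → (-4.90802,3.14823) → ×s → (-3.89837,2.50060) → (-3.90,2.50)
v6: (-1,5) → rotate → (-5.02768,-0.84998) → ×s → (-3.99341,-0.67512) → (-3.99,-0.68)

Cross-section at z=3: (-1.68,-3.13) (0.33,-2.39) (3.63,1.88) (2.90,3.89) (-3.90,2.50) (-3.99,-0.68)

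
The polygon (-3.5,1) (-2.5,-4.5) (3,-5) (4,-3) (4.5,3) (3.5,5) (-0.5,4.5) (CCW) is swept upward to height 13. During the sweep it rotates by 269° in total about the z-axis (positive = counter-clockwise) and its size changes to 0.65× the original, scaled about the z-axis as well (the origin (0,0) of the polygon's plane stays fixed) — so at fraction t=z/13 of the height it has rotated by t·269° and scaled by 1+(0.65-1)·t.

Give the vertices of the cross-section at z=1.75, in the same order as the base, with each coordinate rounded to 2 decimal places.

Cross-section at z=1.75: (-3.25,-1.20) (0.61,-4.87) (5.12,-2.16) (4.76,-0.05) (1.77,4.84) (-0.12,5.81) (-2.92,3.18)

t = z/height = 1.75/13 = 0.134615
s = 1 + (scale-1)·z/height = 1 + (0.65-1)·1.75/13 = 0.952885
θ = twist·z/height = 269°·1.75/13 = 36.2115° = 0.632011 rad
cos θ = 0.806841, sin θ = 0.590768 (intermediates below are computed at full precision and shown rounded to 5 d.p.)
v1: (-3.5,1) → rotate → (-3.41471,-1.26085) → ×s → (-3.25383,-1.20144) → (-3.25,-1.20)
v2: (-2.5,-4.5) → rotate → (0.64135,-5.10771) → ×s → (0.61114,-4.86705) → (0.61,-4.87)
v3: (3,-5) → rotate → (5.37436,-2.26190) → ×s → (5.12115,-2.15533) → (5.12,-2.16)
v4: (4,-3) → rotate → (4.99967,-0.05745) → ×s → (4.76411,-0.05474) → (4.76,-0.05)
v5: (4.5,3) → rotate → (1.85848,5.07898) → ×s → (1.77092,4.83968) → (1.77,4.84)
v6: (3.5,5) → rotate → (-0.12990,6.10190) → ×s → (-0.12378,5.81440) → (-0.12,5.81)
v7: (-0.5,4.5) → rotate → (-3.06188,3.33540) → ×s → (-2.91762,3.17825) → (-2.92,3.18)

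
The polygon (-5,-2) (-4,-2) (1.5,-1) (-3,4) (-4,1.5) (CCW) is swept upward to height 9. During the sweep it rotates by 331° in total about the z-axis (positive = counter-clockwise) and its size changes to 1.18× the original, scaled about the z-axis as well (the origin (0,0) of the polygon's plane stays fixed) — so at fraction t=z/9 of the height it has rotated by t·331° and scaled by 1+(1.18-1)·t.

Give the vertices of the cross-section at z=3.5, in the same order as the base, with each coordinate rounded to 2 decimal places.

Cross-section at z=3.5: (5.02,-2.84) (4.35,-2.00) (-0.17,1.92) (-1.33,-5.18) (1.43,-4.34)

t = z/height = 3.5/9 = 0.388889
s = 1 + (scale-1)·z/height = 1 + (1.18-1)·3.5/9 = 1.070000
θ = twist·z/height = 331°·3.5/9 = 128.7222° = 2.246627 rad
cos θ = -0.625545, sin θ = 0.780188 (intermediates below are computed at full precision and shown rounded to 5 d.p.)
v1: (-5,-2) → rotate → (4.68810,-2.64985) → ×s → (5.01627,-2.83534) → (5.02,-2.84)
v2: (-4,-2) → rotate → (4.06256,-1.86966) → ×s → (4.34694,-2.00054) → (4.35,-2.00)
v3: (1.5,-1) → rotate → (-0.15813,1.79583) → ×s → (-0.16920,1.92153) → (-0.17,1.92)
v4: (-3,4) → rotate → (-1.24412,-4.84274) → ×s → (-1.33120,-5.18174) → (-1.33,-5.18)
v5: (-4,1.5) → rotate → (1.33190,-4.05907) → ×s → (1.42513,-4.34320) → (1.43,-4.34)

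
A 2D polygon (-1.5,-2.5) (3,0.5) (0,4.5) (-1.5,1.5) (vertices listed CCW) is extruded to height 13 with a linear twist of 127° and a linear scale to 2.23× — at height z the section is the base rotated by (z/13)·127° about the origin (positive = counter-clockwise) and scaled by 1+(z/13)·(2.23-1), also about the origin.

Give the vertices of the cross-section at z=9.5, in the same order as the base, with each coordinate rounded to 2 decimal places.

t = z/height = 9.5/13 = 0.730769
s = 1 + (scale-1)·z/height = 1 + (2.23-1)·9.5/13 = 1.898846
θ = twist·z/height = 127°·9.5/13 = 92.8077° = 1.619800 rad
cos θ = -0.048984, sin θ = 0.998800 (intermediates below are computed at full precision and shown rounded to 5 d.p.)
v1: (-1.5,-2.5) → rotate → (2.57047,-1.37574) → ×s → (4.88094,-2.61232) → (4.88,-2.61)
v2: (3,0.5) → rotate → (-0.64635,2.97191) → ×s → (-1.22732,5.64319) → (-1.23,5.64)
v3: (0,4.5) → rotate → (-4.49460,-0.22043) → ×s → (-8.53455,-0.41856) → (-8.53,-0.42)
v4: (-1.5,1.5) → rotate → (-1.42472,-1.57168) → ×s → (-2.70533,-2.98437) → (-2.71,-2.98)

Cross-section at z=9.5: (4.88,-2.61) (-1.23,5.64) (-8.53,-0.42) (-2.71,-2.98)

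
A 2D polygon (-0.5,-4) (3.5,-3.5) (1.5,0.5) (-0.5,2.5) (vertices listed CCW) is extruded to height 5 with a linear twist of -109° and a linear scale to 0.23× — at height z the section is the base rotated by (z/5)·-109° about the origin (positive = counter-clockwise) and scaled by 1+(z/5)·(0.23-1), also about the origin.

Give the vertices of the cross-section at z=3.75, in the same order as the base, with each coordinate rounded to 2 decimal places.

Cross-section at z=3.75: (-1.70,-0.03) (-1.25,-1.68) (0.30,-0.60) (1.02,0.36)

t = z/height = 3.75/5 = 0.75
s = 1 + (scale-1)·z/height = 1 + (0.23-1)·3.75/5 = 0.422500
θ = twist·z/height = -109°·3.75/5 = -81.7500° = -1.426807 rad
cos θ = 0.143493, sin θ = -0.989651 (intermediates below are computed at full precision and shown rounded to 5 d.p.)
v1: (-0.5,-4) → rotate → (-4.03035,-0.07914) → ×s → (-1.70282,-0.03344) → (-1.70,-0.03)
v2: (3.5,-3.5) → rotate → (-2.96156,-3.96600) → ×s → (-1.25126,-1.67564) → (-1.25,-1.68)
v3: (1.5,0.5) → rotate → (0.71006,-1.41273) → ×s → (0.30000,-0.59688) → (0.30,-0.60)
v4: (-0.5,2.5) → rotate → (2.40238,0.85356) → ×s → (1.01501,0.36063) → (1.02,0.36)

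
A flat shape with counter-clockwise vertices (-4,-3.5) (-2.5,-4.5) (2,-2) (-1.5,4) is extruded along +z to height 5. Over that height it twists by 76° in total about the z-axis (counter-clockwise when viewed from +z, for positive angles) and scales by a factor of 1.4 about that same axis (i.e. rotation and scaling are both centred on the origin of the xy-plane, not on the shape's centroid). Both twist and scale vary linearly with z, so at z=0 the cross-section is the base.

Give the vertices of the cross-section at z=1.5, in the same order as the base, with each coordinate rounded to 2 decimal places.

t = z/height = 1.5/5 = 0.3
s = 1 + (scale-1)·z/height = 1 + (1.4-1)·1.5/5 = 1.120000
θ = twist·z/height = 76°·1.5/5 = 22.8000° = 0.397935 rad
cos θ = 0.921863, sin θ = 0.387516 (intermediates below are computed at full precision and shown rounded to 5 d.p.)
v1: (-4,-3.5) → rotate → (-2.33115,-4.77658) → ×s → (-2.61089,-5.34977) → (-2.61,-5.35)
v2: (-2.5,-4.5) → rotate → (-0.56084,-5.11717) → ×s → (-0.62814,-5.73123) → (-0.63,-5.73)
v3: (2,-2) → rotate → (2.61876,-1.06870) → ×s → (2.93301,-1.19694) → (2.93,-1.20)
v4: (-1.5,4) → rotate → (-2.93286,3.10618) → ×s → (-3.28480,3.47892) → (-3.28,3.48)

Cross-section at z=1.5: (-2.61,-5.35) (-0.63,-5.73) (2.93,-1.20) (-3.28,3.48)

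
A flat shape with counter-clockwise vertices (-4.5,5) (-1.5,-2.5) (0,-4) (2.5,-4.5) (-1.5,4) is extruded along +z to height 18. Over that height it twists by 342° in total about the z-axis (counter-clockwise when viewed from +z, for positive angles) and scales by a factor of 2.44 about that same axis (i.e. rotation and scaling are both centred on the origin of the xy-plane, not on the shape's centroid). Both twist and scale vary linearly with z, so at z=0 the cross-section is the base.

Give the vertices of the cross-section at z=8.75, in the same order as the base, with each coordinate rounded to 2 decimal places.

Cross-section at z=8.75: (5.41,-10.07) (3.49,3.52) (1.62,6.61) (-2.31,8.44) (0.86,-7.21)

t = z/height = 8.75/18 = 0.486111
s = 1 + (scale-1)·z/height = 1 + (2.44-1)·8.75/18 = 1.700000
θ = twist·z/height = 342°·8.75/18 = 166.2500° = 2.901610 rad
cos θ = -0.971342, sin θ = 0.237686 (intermediates below are computed at full precision and shown rounded to 5 d.p.)
v1: (-4.5,5) → rotate → (3.18261,-5.92630) → ×s → (5.41044,-10.07470) → (5.41,-10.07)
v2: (-1.5,-2.5) → rotate → (2.05123,2.07183) → ×s → (3.48709,3.52210) → (3.49,3.52)
v3: (0,-4) → rotate → (0.95074,3.88537) → ×s → (1.61626,6.60513) → (1.62,6.61)
v4: (2.5,-4.5) → rotate → (-1.35877,4.96525) → ×s → (-2.30991,8.44093) → (-2.31,8.44)
v5: (-1.5,4) → rotate → (0.50627,-4.24190) → ×s → (0.86066,-7.21123) → (0.86,-7.21)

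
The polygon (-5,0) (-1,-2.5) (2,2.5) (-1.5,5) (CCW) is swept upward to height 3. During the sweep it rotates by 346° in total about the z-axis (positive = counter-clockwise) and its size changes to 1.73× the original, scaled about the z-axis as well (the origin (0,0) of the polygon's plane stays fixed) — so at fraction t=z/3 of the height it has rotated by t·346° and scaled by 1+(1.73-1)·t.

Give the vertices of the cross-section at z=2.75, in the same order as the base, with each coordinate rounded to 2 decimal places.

Cross-section at z=2.75: (-6.12,5.67) (-4.06,-1.93) (5.29,0.79) (3.84,7.82)

t = z/height = 2.75/3 = 0.916667
s = 1 + (scale-1)·z/height = 1 + (1.73-1)·2.75/3 = 1.669167
θ = twist·z/height = 346°·2.75/3 = 317.1667° = 5.535603 rad
cos θ = 0.733334, sin θ = -0.679868 (intermediates below are computed at full precision and shown rounded to 5 d.p.)
v1: (-5,0) → rotate → (-3.66667,3.39934) → ×s → (-6.12029,5.67407) → (-6.12,5.67)
v2: (-1,-2.5) → rotate → (-2.43300,-1.15347) → ×s → (-4.06109,-1.92533) → (-4.06,-1.93)
v3: (2,2.5) → rotate → (3.16634,0.47360) → ×s → (5.28515,0.79052) → (5.29,0.79)
v4: (-1.5,5) → rotate → (2.29934,4.68647) → ×s → (3.83798,7.82251) → (3.84,7.82)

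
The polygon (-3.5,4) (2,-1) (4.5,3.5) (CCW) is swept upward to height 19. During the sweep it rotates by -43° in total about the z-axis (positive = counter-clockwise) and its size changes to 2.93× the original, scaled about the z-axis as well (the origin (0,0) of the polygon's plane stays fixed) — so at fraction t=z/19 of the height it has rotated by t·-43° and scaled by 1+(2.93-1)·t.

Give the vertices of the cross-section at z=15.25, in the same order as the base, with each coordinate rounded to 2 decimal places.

t = z/height = 15.25/19 = 0.802632
s = 1 + (scale-1)·z/height = 1 + (2.93-1)·15.25/19 = 2.549079
θ = twist·z/height = -43°·15.25/19 = -34.5132° = -0.602368 rad
cos θ = 0.823996, sin θ = -0.566595 (intermediates below are computed at full precision and shown rounded to 5 d.p.)
v1: (-3.5,4) → rotate → (-0.61760,5.27907) → ×s → (-1.57432,13.45676) → (-1.57,13.46)
v2: (2,-1) → rotate → (1.08140,-1.95719) → ×s → (2.75657,-4.98902) → (2.76,-4.99)
v3: (4.5,3.5) → rotate → (5.69107,0.33431) → ×s → (14.50698,0.85217) → (14.51,0.85)

Cross-section at z=15.25: (-1.57,13.46) (2.76,-4.99) (14.51,0.85)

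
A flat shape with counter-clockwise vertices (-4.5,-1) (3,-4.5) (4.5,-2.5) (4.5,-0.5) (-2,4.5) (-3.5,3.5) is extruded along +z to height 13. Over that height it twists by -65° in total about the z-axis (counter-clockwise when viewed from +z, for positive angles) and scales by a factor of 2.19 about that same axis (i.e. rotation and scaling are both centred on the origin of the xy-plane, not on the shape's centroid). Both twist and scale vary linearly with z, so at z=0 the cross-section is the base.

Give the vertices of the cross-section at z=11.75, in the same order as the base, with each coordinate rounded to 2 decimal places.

t = z/height = 11.75/13 = 0.903846
s = 1 + (scale-1)·z/height = 1 + (2.19-1)·11.75/13 = 2.075577
θ = twist·z/height = -65°·11.75/13 = -58.7500° = -1.025381 rad
cos θ = 0.518773, sin θ = -0.854912 (intermediates below are computed at full precision and shown rounded to 5 d.p.)
v1: (-4.5,-1) → rotate → (-3.18939,3.32833) → ×s → (-6.61983,6.90821) → (-6.62,6.91)
v2: (3,-4.5) → rotate → (-2.29078,-4.89922) → ×s → (-4.75470,-10.16870) → (-4.75,-10.17)
v3: (4.5,-2.5) → rotate → (0.19720,-5.14404) → ×s → (0.40930,-10.67684) → (0.41,-10.68)
v4: (4.5,-0.5) → rotate → (1.90702,-4.10649) → ×s → (3.95817,-8.52334) → (3.96,-8.52)
v5: (-2,4.5) → rotate → (2.80956,4.04430) → ×s → (5.83145,8.39426) → (5.83,8.39)
v6: (-3.5,3.5) → rotate → (1.17649,4.80790) → ×s → (2.44189,9.97916) → (2.44,9.98)

Cross-section at z=11.75: (-6.62,6.91) (-4.75,-10.17) (0.41,-10.68) (3.96,-8.52) (5.83,8.39) (2.44,9.98)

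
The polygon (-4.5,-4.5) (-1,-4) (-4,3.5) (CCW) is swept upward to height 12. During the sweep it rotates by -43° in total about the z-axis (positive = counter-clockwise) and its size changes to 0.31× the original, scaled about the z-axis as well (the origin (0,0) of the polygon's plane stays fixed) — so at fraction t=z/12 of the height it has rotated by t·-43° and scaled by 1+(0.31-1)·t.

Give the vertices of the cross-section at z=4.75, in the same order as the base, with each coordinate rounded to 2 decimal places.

Cross-section at z=4.75: (-4.09,-2.17) (-1.55,-2.57) (-2.04,3.28)

t = z/height = 4.75/12 = 0.395833
s = 1 + (scale-1)·z/height = 1 + (0.31-1)·4.75/12 = 0.726875
θ = twist·z/height = -43°·4.75/12 = -17.0208° = -0.297070 rad
cos θ = 0.956198, sin θ = -0.292719 (intermediates below are computed at full precision and shown rounded to 5 d.p.)
v1: (-4.5,-4.5) → rotate → (-5.62013,-2.98566) → ×s → (-4.08513,-2.17020) → (-4.09,-2.17)
v2: (-1,-4) → rotate → (-2.12708,-3.53207) → ×s → (-1.54612,-2.56738) → (-1.55,-2.57)
v3: (-4,3.5) → rotate → (-2.80028,4.51757) → ×s → (-2.03545,3.28371) → (-2.04,3.28)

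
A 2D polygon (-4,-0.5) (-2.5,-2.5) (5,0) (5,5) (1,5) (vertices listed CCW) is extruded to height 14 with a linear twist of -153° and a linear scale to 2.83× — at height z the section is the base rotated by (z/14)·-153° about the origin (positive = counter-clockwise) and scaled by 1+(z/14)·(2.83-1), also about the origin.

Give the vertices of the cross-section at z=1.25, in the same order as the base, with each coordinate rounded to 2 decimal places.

t = z/height = 1.25/14 = 0.0892857
s = 1 + (scale-1)·z/height = 1 + (2.83-1)·1.25/14 = 1.163393
θ = twist·z/height = -153°·1.25/14 = -13.6607° = -0.238424 rad
cos θ = 0.971711, sin θ = -0.236172 (intermediates below are computed at full precision and shown rounded to 5 d.p.)
v1: (-4,-0.5) → rotate → (-4.00493,0.45883) → ×s → (-4.65931,0.53380) → (-4.66,0.53)
v2: (-2.5,-2.5) → rotate → (-3.01971,-1.83885) → ×s → (-3.51311,-2.13930) → (-3.51,-2.14)
v3: (5,0) → rotate → (4.85856,-1.18086) → ×s → (5.65241,-1.37380) → (5.65,-1.37)
v4: (5,5) → rotate → (6.03942,3.67770) → ×s → (7.02621,4.27861) → (7.03,4.28)
v5: (1,5) → rotate → (2.15257,4.62238) → ×s → (2.50429,5.37765) → (2.50,5.38)

Cross-section at z=1.25: (-4.66,0.53) (-3.51,-2.14) (5.65,-1.37) (7.03,4.28) (2.50,5.38)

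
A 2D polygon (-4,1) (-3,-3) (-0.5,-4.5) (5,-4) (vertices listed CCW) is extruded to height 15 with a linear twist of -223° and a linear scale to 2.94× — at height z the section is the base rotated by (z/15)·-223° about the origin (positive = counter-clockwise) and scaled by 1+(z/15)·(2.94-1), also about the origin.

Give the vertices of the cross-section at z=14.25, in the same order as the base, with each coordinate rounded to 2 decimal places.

t = z/height = 14.25/15 = 0.95
s = 1 + (scale-1)·z/height = 1 + (2.94-1)·14.25/15 = 2.843000
θ = twist·z/height = -223°·14.25/15 = -211.8500° = -3.697480 rad
cos θ = -0.849433, sin θ = 0.527697 (intermediates below are computed at full precision and shown rounded to 5 d.p.)
v1: (-4,1) → rotate → (2.87003,-2.96022) → ×s → (8.15950,-8.41591) → (8.16,-8.42)
v2: (-3,-3) → rotate → (4.13139,0.96521) → ×s → (11.74554,2.74408) → (11.75,2.74)
v3: (-0.5,-4.5) → rotate → (2.79935,3.55860) → ×s → (7.95856,10.11709) → (7.96,10.12)
v4: (5,-4) → rotate → (-2.13637,6.03622) → ×s → (-6.07371,17.16096) → (-6.07,17.16)

Cross-section at z=14.25: (8.16,-8.42) (11.75,2.74) (7.96,10.12) (-6.07,17.16)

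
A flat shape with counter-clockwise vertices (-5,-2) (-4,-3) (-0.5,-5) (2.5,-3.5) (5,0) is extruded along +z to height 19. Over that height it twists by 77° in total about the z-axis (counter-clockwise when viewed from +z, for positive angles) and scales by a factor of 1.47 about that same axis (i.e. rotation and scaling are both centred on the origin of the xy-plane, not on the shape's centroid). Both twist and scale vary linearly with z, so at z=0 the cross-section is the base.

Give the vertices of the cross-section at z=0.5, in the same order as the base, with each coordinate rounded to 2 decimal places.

t = z/height = 0.5/19 = 0.0263158
s = 1 + (scale-1)·z/height = 1 + (1.47-1)·0.5/19 = 1.012368
θ = twist·z/height = 77°·0.5/19 = 2.0263° = 0.035366 rad
cos θ = 0.999375, sin θ = 0.035359 (intermediates below are computed at full precision and shown rounded to 5 d.p.)
v1: (-5,-2) → rotate → (-4.92616,-2.17554) → ×s → (-4.98709,-2.20245) → (-4.99,-2.20)
v2: (-4,-3) → rotate → (-3.89142,-3.13956) → ×s → (-3.93955,-3.17839) → (-3.94,-3.18)
v3: (-0.5,-5) → rotate → (-0.32289,-5.01455) → ×s → (-0.32689,-5.07657) → (-0.33,-5.08)
v4: (2.5,-3.5) → rotate → (2.62219,-3.40942) → ×s → (2.65462,-3.45158) → (2.65,-3.45)
v5: (5,0) → rotate → (4.99687,0.17679) → ×s → (5.05868,0.17898) → (5.06,0.18)

Cross-section at z=0.5: (-4.99,-2.20) (-3.94,-3.18) (-0.33,-5.08) (2.65,-3.45) (5.06,0.18)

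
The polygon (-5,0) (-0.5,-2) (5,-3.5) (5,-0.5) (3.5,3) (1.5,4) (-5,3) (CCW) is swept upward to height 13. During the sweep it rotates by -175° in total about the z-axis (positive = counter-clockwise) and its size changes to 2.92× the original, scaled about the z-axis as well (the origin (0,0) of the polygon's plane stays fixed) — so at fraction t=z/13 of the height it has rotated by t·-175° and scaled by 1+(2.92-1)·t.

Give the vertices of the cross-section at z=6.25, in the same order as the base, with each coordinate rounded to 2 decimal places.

t = z/height = 6.25/13 = 0.480769
s = 1 + (scale-1)·z/height = 1 + (2.92-1)·6.25/13 = 1.923077
θ = twist·z/height = -175°·6.25/13 = -84.1346° = -1.468426 rad
cos θ = 0.102192, sin θ = -0.994765 (intermediates below are computed at full precision and shown rounded to 5 d.p.)
v1: (-5,0) → rotate → (-0.51096,4.97382) → ×s → (-0.98261,9.56505) → (-0.98,9.57)
v2: (-0.5,-2) → rotate → (-2.04063,0.29300) → ×s → (-3.92428,0.56346) → (-3.92,0.56)
v3: (5,-3.5) → rotate → (-2.97072,-5.33149) → ×s → (-5.71292,-10.25287) → (-5.71,-10.25)
v4: (5,-0.5) → rotate → (0.01358,-5.02492) → ×s → (0.02611,-9.66331) → (0.03,-9.66)
v5: (3.5,3) → rotate → (3.34196,-3.17510) → ×s → (6.42686,-6.10597) → (6.43,-6.11)
v6: (1.5,4) → rotate → (4.13235,-1.08338) → ×s → (7.94682,-2.08342) → (7.95,-2.08)
v7: (-5,3) → rotate → (2.47334,5.28040) → ×s → (4.75642,10.15461) → (4.76,10.15)

Cross-section at z=6.25: (-0.98,9.57) (-3.92,0.56) (-5.71,-10.25) (0.03,-9.66) (6.43,-6.11) (7.95,-2.08) (4.76,10.15)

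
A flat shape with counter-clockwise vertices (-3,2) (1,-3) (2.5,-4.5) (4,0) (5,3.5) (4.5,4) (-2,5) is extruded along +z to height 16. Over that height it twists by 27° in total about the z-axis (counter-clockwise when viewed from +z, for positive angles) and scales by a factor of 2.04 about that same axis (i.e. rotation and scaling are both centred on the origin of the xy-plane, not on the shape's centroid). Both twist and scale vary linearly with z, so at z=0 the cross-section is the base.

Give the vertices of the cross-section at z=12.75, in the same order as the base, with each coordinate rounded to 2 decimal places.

t = z/height = 12.75/16 = 0.796875
s = 1 + (scale-1)·z/height = 1 + (2.04-1)·12.75/16 = 1.828750
θ = twist·z/height = 27°·12.75/16 = 21.5156° = 0.375518 rad
cos θ = 0.930318, sin θ = 0.366755 (intermediates below are computed at full precision and shown rounded to 5 d.p.)
v1: (-3,2) → rotate → (-3.52446,0.76037) → ×s → (-6.44536,1.39053) → (-6.45,1.39)
v2: (1,-3) → rotate → (2.03058,-2.42420) → ×s → (3.71343,-4.43325) → (3.71,-4.43)
v3: (2.5,-4.5) → rotate → (3.97619,-3.26954) → ×s → (7.27146,-5.97917) → (7.27,-5.98)
v4: (4,0) → rotate → (3.72127,1.46702) → ×s → (6.80527,2.68281) → (6.81,2.68)
v5: (5,3.5) → rotate → (3.36795,5.08989) → ×s → (6.15913,9.30813) → (6.16,9.31)
v6: (4.5,4) → rotate → (2.71941,5.37167) → ×s → (4.97312,9.82344) → (4.97,9.82)
v7: (-2,5) → rotate → (-3.69441,3.91808) → ×s → (-6.75615,7.16519) → (-6.76,7.17)

Cross-section at z=12.75: (-6.45,1.39) (3.71,-4.43) (7.27,-5.98) (6.81,2.68) (6.16,9.31) (4.97,9.82) (-6.76,7.17)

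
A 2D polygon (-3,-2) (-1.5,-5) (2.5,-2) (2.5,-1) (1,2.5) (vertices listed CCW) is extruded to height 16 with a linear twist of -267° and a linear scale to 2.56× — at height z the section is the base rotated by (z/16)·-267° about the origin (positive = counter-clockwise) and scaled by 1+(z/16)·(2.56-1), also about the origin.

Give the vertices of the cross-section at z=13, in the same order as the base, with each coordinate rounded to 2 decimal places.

Cross-section at z=13: (8.16,-0.46) (9.53,7.02) (-1.81,7.03) (-3.17,5.22) (-5.22,-3.17)

t = z/height = 13/16 = 0.8125
s = 1 + (scale-1)·z/height = 1 + (2.56-1)·13/16 = 2.267500
θ = twist·z/height = -267°·13/16 = -216.9375° = -3.786274 rad
cos θ = -0.799292, sin θ = 0.600943 (intermediates below are computed at full precision and shown rounded to 5 d.p.)
v1: (-3,-2) → rotate → (3.59976,-0.20425) → ×s → (8.16246,-0.46313) → (8.16,-0.46)
v2: (-1.5,-5) → rotate → (4.20365,3.09504) → ×s → (9.53179,7.01801) → (9.53,7.02)
v3: (2.5,-2) → rotate → (-0.79634,3.10094) → ×s → (-1.80571,7.03139) → (-1.81,7.03)
v4: (2.5,-1) → rotate → (-1.39729,2.30165) → ×s → (-3.16834,5.21899) → (-3.17,5.22)
v5: (1,2.5) → rotate → (-2.30165,-1.39729) → ×s → (-5.21899,-3.16834) → (-5.22,-3.17)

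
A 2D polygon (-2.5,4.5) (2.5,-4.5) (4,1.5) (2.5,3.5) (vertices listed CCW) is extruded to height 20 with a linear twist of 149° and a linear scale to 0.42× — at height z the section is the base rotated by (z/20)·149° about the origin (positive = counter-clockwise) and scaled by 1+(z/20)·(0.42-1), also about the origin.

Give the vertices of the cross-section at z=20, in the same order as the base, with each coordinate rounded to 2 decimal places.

Cross-section at z=20: (-0.07,-2.16) (0.07,2.16) (-1.76,0.33) (-1.66,-0.72)

t = z/height = 20/20 = 1
s = 1 + (scale-1)·z/height = 1 + (0.42-1)·20/20 = 0.420000
θ = twist·z/height = 149°·20/20 = 149.0000° = 2.600541 rad
cos θ = -0.857167, sin θ = 0.515038 (intermediates below are computed at full precision and shown rounded to 5 d.p.)
v1: (-2.5,4.5) → rotate → (-0.17475,-5.14485) → ×s → (-0.07340,-2.16084) → (-0.07,-2.16)
v2: (2.5,-4.5) → rotate → (0.17475,5.14485) → ×s → (0.07340,2.16084) → (0.07,2.16)
v3: (4,1.5) → rotate → (-4.20123,0.77440) → ×s → (-1.76452,0.32525) → (-1.76,0.33)
v4: (2.5,3.5) → rotate → (-3.94555,-1.71249) → ×s → (-1.65713,-0.71925) → (-1.66,-0.72)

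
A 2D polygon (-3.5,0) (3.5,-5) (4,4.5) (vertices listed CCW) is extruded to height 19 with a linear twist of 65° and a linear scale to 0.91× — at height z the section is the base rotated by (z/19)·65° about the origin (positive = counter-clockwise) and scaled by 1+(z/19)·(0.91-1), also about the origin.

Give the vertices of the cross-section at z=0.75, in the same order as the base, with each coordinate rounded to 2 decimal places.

Cross-section at z=0.75: (-3.48,-0.16) (3.71,-4.82) (3.78,4.66)

t = z/height = 0.75/19 = 0.0394737
s = 1 + (scale-1)·z/height = 1 + (0.91-1)·0.75/19 = 0.996447
θ = twist·z/height = 65°·0.75/19 = 2.5658° = 0.044781 rad
cos θ = 0.998997, sin θ = 0.044767 (intermediates below are computed at full precision and shown rounded to 5 d.p.)
v1: (-3.5,0) → rotate → (-3.49649,-0.15668) → ×s → (-3.48407,-0.15613) → (-3.48,-0.16)
v2: (3.5,-5) → rotate → (3.72032,-4.83830) → ×s → (3.70711,-4.82112) → (3.71,-4.82)
v3: (4,4.5) → rotate → (3.79454,4.67455) → ×s → (3.78106,4.65795) → (3.78,4.66)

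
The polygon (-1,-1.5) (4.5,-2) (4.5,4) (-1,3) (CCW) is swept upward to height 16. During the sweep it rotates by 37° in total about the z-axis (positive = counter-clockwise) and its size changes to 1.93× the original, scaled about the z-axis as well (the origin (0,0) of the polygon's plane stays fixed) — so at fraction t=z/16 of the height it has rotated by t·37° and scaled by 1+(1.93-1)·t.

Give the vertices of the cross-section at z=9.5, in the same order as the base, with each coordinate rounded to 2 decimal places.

t = z/height = 9.5/16 = 0.59375
s = 1 + (scale-1)·z/height = 1 + (1.93-1)·9.5/16 = 1.552188
θ = twist·z/height = 37°·9.5/16 = 21.9688° = 0.383427 rad
cos θ = 0.927388, sin θ = 0.374101 (intermediates below are computed at full precision and shown rounded to 5 d.p.)
v1: (-1,-1.5) → rotate → (-0.36624,-1.76518) → ×s → (-0.56847,-2.73989) → (-0.57,-2.74)
v2: (4.5,-2) → rotate → (4.92145,-0.17132) → ×s → (7.63901,-0.26592) → (7.64,-0.27)
v3: (4.5,4) → rotate → (2.67684,5.39301) → ×s → (4.15496,8.37096) → (4.15,8.37)
v4: (-1,3) → rotate → (-2.04969,2.40806) → ×s → (-3.18150,3.73777) → (-3.18,3.74)

Cross-section at z=9.5: (-0.57,-2.74) (7.64,-0.27) (4.15,8.37) (-3.18,3.74)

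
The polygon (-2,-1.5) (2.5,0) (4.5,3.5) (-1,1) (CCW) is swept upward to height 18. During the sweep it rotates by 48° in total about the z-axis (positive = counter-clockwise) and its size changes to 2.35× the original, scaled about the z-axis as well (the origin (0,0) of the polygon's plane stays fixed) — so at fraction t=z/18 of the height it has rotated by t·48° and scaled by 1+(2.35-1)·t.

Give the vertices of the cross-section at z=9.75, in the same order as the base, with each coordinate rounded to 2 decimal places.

t = z/height = 9.75/18 = 0.541667
s = 1 + (scale-1)·z/height = 1 + (2.35-1)·9.75/18 = 1.731250
θ = twist·z/height = 48°·9.75/18 = 26.0000° = 0.453786 rad
cos θ = 0.898794, sin θ = 0.438371 (intermediates below are computed at full precision and shown rounded to 5 d.p.)
v1: (-2,-1.5) → rotate → (-1.14003,-2.22493) → ×s → (-1.97368,-3.85192) → (-1.97,-3.85)
v2: (2.5,0) → rotate → (2.24699,1.09593) → ×s → (3.89009,1.89733) → (3.89,1.90)
v3: (4.5,3.5) → rotate → (2.51027,5.11845) → ×s → (4.34591,8.86132) → (4.35,8.86)
v4: (-1,1) → rotate → (-1.33717,0.46042) → ×s → (-2.31497,0.79711) → (-2.31,0.80)

Cross-section at z=9.75: (-1.97,-3.85) (3.89,1.90) (4.35,8.86) (-2.31,0.80)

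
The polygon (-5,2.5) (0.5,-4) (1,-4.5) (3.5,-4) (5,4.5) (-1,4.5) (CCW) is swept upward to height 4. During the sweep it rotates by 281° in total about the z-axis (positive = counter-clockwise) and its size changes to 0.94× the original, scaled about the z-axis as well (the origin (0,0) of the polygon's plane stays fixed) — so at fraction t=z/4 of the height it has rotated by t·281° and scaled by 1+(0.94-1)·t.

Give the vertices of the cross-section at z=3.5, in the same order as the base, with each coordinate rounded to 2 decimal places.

t = z/height = 3.5/4 = 0.875
s = 1 + (scale-1)·z/height = 1 + (0.94-1)·3.5/4 = 0.947500
θ = twist·z/height = 281°·3.5/4 = 245.8750° = 4.291328 rad
cos θ = -0.408729, sin θ = -0.912656 (intermediates below are computed at full precision and shown rounded to 5 d.p.)
v1: (-5,2.5) → rotate → (4.32528,3.54146) → ×s → (4.09821,3.35553) → (4.10,3.36)
v2: (0.5,-4) → rotate → (-3.85499,1.17859) → ×s → (-3.65260,1.11671) → (-3.65,1.12)
v3: (1,-4.5) → rotate → (-4.51568,0.92662) → ×s → (-4.27861,0.87798) → (-4.28,0.88)
v4: (3.5,-4) → rotate → (-5.08117,-1.55938) → ×s → (-4.81441,-1.47751) → (-4.81,-1.48)
v5: (5,4.5) → rotate → (2.06331,-6.40256) → ×s → (1.95498,-6.06642) → (1.95,-6.07)
v6: (-1,4.5) → rotate → (4.51568,-0.92662) → ×s → (4.27861,-0.87798) → (4.28,-0.88)

Cross-section at z=3.5: (4.10,3.36) (-3.65,1.12) (-4.28,0.88) (-4.81,-1.48) (1.95,-6.07) (4.28,-0.88)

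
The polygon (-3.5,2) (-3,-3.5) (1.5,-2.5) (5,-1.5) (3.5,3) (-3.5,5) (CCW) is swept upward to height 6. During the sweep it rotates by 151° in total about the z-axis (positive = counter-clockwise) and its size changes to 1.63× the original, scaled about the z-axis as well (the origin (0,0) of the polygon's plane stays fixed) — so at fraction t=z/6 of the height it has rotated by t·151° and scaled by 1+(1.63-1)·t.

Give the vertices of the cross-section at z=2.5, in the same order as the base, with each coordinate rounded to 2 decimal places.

Cross-section at z=2.5: (-4.26,-2.78) (2.21,-5.38) (3.67,0.25) (4.56,4.76) (-1.36,5.66) (-7.63,-1.06)

t = z/height = 2.5/6 = 0.416667
s = 1 + (scale-1)·z/height = 1 + (1.63-1)·2.5/6 = 1.262500
θ = twist·z/height = 151°·2.5/6 = 62.9167° = 1.098103 rad
cos θ = 0.455286, sin θ = 0.890345 (intermediates below are computed at full precision and shown rounded to 5 d.p.)
v1: (-3.5,2) → rotate → (-3.37419,-2.20564) → ×s → (-4.25992,-2.78462) → (-4.26,-2.78)
v2: (-3,-3.5) → rotate → (1.75035,-4.26454) → ×s → (2.20982,-5.38398) → (2.21,-5.38)
v3: (1.5,-2.5) → rotate → (2.90879,0.19730) → ×s → (3.67235,0.24910) → (3.67,0.25)
v4: (5,-1.5) → rotate → (3.61195,3.76880) → ×s → (4.56008,4.75811) → (4.56,4.76)
v5: (3.5,3) → rotate → (-1.07754,4.48207) → ×s → (-1.36039,5.65861) → (-1.36,5.66)
v6: (-3.5,5) → rotate → (-6.04523,-0.83978) → ×s → (-7.63210,-1.06022) → (-7.63,-1.06)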